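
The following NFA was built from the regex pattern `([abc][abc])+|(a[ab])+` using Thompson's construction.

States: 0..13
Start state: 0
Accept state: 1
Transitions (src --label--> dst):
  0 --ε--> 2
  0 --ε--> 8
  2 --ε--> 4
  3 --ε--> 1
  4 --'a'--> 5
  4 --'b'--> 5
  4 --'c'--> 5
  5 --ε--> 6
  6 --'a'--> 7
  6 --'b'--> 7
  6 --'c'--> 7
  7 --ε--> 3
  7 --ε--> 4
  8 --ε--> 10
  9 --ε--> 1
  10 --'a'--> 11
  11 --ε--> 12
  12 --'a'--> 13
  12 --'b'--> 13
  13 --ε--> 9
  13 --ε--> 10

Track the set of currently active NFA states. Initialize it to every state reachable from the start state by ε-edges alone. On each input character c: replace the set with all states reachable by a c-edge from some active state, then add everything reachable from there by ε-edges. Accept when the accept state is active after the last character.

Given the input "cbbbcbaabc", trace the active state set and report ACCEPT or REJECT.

start: ε-closure({0}) = {0,2,4,8,10}
'c' @ 1: {5,6}
'b' @ 2: {1,3,4,7}  (accept∈set)
'b' @ 3: {5,6}
'b' @ 4: {1,3,4,7}  (accept∈set)
'c' @ 5: {5,6}
'b' @ 6: {1,3,4,7}  (accept∈set)
'a' @ 7: {5,6}
'a' @ 8: {1,3,4,7}  (accept∈set)
'b' @ 9: {5,6}
'c' @ 10: {1,3,4,7}  (accept∈set)
end set {1,3,4,7} — state 1 in

Answer: ACCEPT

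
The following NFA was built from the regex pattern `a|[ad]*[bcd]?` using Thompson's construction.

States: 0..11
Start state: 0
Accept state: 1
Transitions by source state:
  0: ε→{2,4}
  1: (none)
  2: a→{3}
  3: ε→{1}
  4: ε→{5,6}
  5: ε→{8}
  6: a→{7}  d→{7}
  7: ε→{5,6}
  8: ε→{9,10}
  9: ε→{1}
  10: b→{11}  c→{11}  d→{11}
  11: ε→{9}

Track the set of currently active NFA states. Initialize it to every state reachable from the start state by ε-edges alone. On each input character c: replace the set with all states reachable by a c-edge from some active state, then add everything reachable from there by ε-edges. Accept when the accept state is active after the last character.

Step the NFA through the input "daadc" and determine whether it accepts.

Answer: ACCEPT

Steps:
initial (ε-close {0}): {0,1,2,4,5,6,8,9,10}
'd' @ 1: {1,5,6,7,8,9,10,11}  ✓accept
'a' @ 2: {1,5,6,7,8,9,10}  ✓accept
'a' @ 3: {1,5,6,7,8,9,10}  ✓accept
'd' @ 4: {1,5,6,7,8,9,10,11}  ✓accept
'c' @ 5: {1,9,11}  ✓accept
final: {1,9,11}; accept 1 in set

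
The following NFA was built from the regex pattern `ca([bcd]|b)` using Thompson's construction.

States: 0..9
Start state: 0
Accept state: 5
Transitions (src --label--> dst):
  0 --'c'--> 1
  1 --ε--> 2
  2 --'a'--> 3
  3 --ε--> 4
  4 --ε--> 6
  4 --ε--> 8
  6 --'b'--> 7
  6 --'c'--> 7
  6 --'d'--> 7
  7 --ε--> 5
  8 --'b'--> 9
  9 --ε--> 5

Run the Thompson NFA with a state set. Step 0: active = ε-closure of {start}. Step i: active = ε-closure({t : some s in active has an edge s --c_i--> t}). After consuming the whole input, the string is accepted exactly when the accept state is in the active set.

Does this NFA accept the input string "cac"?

Answer: ACCEPT

Derivation:
initial (ε-close {0}): {0}
'c' @ 1: {1,2}
'a' @ 2: {3,4,6,8}
'c' @ 3: {5,7}  ✓accept
end set {5,7} — state 5 in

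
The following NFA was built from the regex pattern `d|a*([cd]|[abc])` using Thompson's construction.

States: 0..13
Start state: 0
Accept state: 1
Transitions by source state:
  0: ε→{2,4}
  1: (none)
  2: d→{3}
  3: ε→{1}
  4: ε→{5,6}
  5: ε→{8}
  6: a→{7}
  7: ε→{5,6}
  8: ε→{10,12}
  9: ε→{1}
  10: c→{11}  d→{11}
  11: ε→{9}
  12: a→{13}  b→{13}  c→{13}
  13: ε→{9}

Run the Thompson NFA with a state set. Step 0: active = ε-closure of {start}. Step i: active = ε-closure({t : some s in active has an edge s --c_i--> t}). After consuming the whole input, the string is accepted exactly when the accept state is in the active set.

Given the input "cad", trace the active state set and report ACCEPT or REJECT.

initial (ε-close {0}): {0,2,4,5,6,8,10,12}
'c' @ 1: {1,9,11,13}  ✓accept
'a' @ 2: {}  — state set empty
rest 'd' ignored (set empty)
final: {}; accept 1 not in set

Answer: REJECT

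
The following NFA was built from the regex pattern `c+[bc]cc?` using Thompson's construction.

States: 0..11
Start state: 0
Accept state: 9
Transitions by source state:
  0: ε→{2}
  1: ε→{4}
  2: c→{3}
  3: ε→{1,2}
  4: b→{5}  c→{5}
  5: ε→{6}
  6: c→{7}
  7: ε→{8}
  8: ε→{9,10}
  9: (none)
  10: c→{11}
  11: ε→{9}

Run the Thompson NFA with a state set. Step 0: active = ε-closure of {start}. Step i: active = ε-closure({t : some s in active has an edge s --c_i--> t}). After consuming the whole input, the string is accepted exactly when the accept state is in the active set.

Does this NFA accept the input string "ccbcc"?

start: ε-closure({0}) = {0,2}
'c' @ 1: {1,2,3,4}
'c' @ 2: {1,2,3,4,5,6}
'b' @ 3: {5,6}
'c' @ 4: {7,8,9,10}  (accept∈set)
'c' @ 5: {9,11}  (accept∈set)
end set {9,11} — state 9 in

Answer: ACCEPT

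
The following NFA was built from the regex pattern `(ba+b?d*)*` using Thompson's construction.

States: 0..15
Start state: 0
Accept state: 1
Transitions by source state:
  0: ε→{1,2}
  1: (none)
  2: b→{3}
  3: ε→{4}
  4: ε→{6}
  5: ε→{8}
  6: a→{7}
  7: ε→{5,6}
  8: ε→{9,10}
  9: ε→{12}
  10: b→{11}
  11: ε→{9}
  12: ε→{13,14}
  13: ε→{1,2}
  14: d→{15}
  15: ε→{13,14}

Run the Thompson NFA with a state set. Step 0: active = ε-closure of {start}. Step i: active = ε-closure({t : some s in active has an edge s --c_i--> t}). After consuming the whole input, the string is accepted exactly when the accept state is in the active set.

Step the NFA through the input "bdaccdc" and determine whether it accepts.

Answer: REJECT

Derivation:
initial (ε-close {0}): {0,1,2}
'b' @ 1: {3,4,6}
'd' @ 2: {}  — no active states
rest 'accdc' ignored (set empty)
end set {} — state 1 not in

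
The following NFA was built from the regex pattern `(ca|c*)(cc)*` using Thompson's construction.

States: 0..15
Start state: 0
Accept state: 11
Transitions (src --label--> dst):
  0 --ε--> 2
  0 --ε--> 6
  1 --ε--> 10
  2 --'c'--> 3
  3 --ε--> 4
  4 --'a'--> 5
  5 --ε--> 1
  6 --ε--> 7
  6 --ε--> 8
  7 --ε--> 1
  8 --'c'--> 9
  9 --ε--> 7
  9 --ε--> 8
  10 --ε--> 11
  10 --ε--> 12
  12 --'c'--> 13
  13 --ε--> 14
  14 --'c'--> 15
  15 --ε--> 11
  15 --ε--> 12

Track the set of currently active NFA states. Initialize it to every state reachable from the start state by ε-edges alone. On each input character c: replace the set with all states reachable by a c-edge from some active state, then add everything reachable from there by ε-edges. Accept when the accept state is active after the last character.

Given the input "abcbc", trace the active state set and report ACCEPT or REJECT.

start: ε-closure({0}) = {0,1,2,6,7,8,10,11,12}
'a' @ 1: {}  — no active states
rest 'bcbc' ignored (set empty)
after full input: {}  (accept=11 not in)

Answer: REJECT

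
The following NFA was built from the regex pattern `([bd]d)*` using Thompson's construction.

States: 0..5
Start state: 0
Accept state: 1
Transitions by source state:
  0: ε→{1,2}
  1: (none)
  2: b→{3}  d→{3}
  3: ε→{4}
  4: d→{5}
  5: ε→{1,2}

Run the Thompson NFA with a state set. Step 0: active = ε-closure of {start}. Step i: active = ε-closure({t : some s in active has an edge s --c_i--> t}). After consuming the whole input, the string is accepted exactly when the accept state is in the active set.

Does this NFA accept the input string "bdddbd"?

Answer: ACCEPT

Steps:
S₀ = ε-closure({0}) = {0,1,2}
'b' @ 1: {3,4}
'd' @ 2: {1,2,5}  [accepting]
'd' @ 3: {3,4}
'd' @ 4: {1,2,5}  [accepting]
'b' @ 5: {3,4}
'd' @ 6: {1,2,5}  [accepting]
final: {1,2,5}; accept 1 in set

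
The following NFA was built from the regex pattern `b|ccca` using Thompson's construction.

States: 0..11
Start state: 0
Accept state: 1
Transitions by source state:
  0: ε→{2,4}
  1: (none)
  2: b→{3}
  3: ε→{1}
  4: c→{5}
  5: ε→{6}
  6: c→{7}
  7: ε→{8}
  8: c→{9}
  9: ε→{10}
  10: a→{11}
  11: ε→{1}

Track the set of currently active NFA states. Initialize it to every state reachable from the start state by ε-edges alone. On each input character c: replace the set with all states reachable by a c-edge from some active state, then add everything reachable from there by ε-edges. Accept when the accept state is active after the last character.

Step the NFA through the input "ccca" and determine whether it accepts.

Answer: ACCEPT

Derivation:
start: ε-closure({0}) = {0,2,4}
'c' @ 1: {5,6}
'c' @ 2: {7,8}
'c' @ 3: {9,10}
'a' @ 4: {1,11}  ✓accept
end set {1,11} — state 1 in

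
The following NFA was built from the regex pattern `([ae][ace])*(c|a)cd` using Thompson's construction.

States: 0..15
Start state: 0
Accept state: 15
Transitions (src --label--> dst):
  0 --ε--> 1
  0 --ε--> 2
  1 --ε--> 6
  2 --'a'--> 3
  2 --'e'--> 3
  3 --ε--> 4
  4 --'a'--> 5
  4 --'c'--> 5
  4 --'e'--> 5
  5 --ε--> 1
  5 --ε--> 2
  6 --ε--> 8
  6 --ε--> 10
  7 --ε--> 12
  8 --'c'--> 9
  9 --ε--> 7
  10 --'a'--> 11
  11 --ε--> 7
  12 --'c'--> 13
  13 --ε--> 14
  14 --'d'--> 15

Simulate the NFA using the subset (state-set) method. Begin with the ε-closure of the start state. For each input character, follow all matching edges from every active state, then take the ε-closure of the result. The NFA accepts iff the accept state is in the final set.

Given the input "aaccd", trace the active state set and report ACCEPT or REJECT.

Answer: ACCEPT

Steps:
start: ε-closure({0}) = {0,1,2,6,8,10}
'a' @ 1: {3,4,7,11,12}
'a' @ 2: {1,2,5,6,8,10}
'c' @ 3: {7,9,12}
'c' @ 4: {13,14}
'd' @ 5: {15}  (accept∈set)
end set {15} — state 15 in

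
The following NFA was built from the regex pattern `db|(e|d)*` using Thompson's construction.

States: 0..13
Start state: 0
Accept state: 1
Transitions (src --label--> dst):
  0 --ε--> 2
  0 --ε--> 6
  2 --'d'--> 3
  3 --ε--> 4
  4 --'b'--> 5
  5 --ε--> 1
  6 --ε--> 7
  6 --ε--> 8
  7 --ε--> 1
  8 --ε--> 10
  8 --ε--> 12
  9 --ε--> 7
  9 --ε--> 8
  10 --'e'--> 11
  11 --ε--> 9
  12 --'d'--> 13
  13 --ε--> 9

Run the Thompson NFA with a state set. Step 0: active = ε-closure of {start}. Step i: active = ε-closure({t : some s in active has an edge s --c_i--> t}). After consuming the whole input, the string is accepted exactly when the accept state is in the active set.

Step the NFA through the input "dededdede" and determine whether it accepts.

S₀ = ε-closure({0}) = {0,1,2,6,7,8,10,12}
'd' @ 1: {1,3,4,7,8,9,10,12,13}  (accept∈set)
'e' @ 2: {1,7,8,9,10,11,12}  (accept∈set)
'd' @ 3: {1,7,8,9,10,12,13}  (accept∈set)
'e' @ 4: {1,7,8,9,10,11,12}  (accept∈set)
'd' @ 5: {1,7,8,9,10,12,13}  (accept∈set)
'd' @ 6: {1,7,8,9,10,12,13}  (accept∈set)
'e' @ 7: {1,7,8,9,10,11,12}  (accept∈set)
'd' @ 8: {1,7,8,9,10,12,13}  (accept∈set)
'e' @ 9: {1,7,8,9,10,11,12}  (accept∈set)
end set {1,7,8,9,10,11,12} — state 1 in

Answer: ACCEPT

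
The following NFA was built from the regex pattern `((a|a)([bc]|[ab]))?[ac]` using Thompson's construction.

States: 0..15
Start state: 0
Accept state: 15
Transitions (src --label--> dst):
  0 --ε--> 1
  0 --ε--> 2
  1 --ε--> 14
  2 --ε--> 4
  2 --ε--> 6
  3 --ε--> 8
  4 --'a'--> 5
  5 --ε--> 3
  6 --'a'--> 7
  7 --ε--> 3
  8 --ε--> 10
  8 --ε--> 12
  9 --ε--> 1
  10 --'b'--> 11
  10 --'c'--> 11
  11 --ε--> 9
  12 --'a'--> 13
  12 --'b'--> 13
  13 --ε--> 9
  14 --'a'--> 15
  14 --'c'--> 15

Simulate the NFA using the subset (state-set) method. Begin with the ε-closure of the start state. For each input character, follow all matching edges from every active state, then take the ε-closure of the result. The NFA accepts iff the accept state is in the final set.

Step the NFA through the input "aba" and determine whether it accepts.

Answer: ACCEPT

Derivation:
start: ε-closure({0}) = {0,1,2,4,6,14}
'a' @ 1: {3,5,7,8,10,12,15}  [accepting]
'b' @ 2: {1,9,11,13,14}
'a' @ 3: {15}  [accepting]
end set {15} — state 15 in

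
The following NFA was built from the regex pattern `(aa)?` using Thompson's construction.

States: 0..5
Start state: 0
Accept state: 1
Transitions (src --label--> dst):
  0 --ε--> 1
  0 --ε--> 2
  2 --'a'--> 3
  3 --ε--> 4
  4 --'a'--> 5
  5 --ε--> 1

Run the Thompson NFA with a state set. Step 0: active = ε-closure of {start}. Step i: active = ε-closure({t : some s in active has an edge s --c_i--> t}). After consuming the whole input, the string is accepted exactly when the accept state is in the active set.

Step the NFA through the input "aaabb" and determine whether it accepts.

initial (ε-close {0}): {0,1,2}
'a' @ 1: {3,4}
'a' @ 2: {1,5}  (accept∈set)
'a' @ 3: {}  — no active states
rest 'bb' ignored (set empty)
final: {}; accept 1 not in set

Answer: REJECT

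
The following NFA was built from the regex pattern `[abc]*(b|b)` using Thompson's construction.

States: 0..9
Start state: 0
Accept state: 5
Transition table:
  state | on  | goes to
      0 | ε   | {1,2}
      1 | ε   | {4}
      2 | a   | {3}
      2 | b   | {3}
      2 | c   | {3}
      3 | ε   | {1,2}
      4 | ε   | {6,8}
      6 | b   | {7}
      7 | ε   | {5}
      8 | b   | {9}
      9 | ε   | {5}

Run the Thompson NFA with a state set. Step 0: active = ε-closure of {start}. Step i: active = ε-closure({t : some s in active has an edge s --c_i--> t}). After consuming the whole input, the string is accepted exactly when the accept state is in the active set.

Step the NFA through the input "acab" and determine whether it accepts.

start: ε-closure({0}) = {0,1,2,4,6,8}
'a' @ 1: {1,2,3,4,6,8}
'c' @ 2: {1,2,3,4,6,8}
'a' @ 3: {1,2,3,4,6,8}
'b' @ 4: {1,2,3,4,5,6,7,8,9}  ✓accept
end set {1,2,3,4,5,6,7,8,9} — state 5 in

Answer: ACCEPT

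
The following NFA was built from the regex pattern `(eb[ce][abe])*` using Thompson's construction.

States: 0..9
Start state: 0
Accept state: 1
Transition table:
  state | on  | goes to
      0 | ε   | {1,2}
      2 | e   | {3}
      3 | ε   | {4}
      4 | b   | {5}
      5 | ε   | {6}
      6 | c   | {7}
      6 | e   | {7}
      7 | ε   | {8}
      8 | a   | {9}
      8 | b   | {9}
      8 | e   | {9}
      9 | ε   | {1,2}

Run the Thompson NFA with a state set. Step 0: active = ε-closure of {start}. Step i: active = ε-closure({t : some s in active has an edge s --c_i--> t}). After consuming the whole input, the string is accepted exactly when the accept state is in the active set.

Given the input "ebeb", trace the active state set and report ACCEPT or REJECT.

Answer: ACCEPT

Trace:
initial (ε-close {0}): {0,1,2}
'e' @ 1: {3,4}
'b' @ 2: {5,6}
'e' @ 3: {7,8}
'b' @ 4: {1,2,9}  [accepting]
after full input: {1,2,9}  (accept=1 in)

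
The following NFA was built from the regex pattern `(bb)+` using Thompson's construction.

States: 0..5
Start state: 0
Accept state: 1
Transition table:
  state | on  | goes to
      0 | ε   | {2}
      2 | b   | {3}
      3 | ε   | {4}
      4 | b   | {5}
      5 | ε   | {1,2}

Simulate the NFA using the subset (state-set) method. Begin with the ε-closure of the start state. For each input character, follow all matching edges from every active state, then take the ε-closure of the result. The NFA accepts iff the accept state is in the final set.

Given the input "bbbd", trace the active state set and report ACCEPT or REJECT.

Answer: REJECT

Derivation:
initial (ε-close {0}): {0,2}
'b' @ 1: {3,4}
'b' @ 2: {1,2,5}  [accepting]
'b' @ 3: {3,4}
'd' @ 4: {}  — dead — no transitions
after full input: {}  (accept=1 not in)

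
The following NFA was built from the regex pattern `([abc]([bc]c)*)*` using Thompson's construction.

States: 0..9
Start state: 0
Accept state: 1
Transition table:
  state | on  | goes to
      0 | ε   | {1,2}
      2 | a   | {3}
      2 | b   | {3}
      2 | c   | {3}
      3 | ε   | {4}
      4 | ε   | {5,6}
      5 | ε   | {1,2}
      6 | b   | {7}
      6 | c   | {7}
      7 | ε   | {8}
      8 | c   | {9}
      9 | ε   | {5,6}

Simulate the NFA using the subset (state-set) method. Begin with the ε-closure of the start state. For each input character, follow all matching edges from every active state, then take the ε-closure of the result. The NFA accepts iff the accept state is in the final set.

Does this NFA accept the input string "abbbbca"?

S₀ = ε-closure({0}) = {0,1,2}
'a' @ 1: {1,2,3,4,5,6}  (accept∈set)
'b' @ 2: {1,2,3,4,5,6,7,8}  (accept∈set)
'b' @ 3: {1,2,3,4,5,6,7,8}  (accept∈set)
'b' @ 4: {1,2,3,4,5,6,7,8}  (accept∈set)
'b' @ 5: {1,2,3,4,5,6,7,8}  (accept∈set)
'c' @ 6: {1,2,3,4,5,6,7,8,9}  (accept∈set)
'a' @ 7: {1,2,3,4,5,6}  (accept∈set)
end set {1,2,3,4,5,6} — state 1 in

Answer: ACCEPT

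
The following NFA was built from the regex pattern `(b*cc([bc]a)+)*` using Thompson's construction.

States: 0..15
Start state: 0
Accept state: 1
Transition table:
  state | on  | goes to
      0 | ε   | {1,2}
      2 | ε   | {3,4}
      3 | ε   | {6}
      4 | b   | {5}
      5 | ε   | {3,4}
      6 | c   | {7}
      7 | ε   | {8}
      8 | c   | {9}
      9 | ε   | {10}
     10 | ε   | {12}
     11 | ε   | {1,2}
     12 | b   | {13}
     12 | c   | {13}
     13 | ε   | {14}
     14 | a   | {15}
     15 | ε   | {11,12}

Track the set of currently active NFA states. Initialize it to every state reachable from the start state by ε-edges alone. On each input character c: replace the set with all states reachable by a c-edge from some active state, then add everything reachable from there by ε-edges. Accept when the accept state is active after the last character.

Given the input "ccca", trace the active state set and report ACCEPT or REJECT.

start: ε-closure({0}) = {0,1,2,3,4,6}
'c' @ 1: {7,8}
'c' @ 2: {9,10,12}
'c' @ 3: {13,14}
'a' @ 4: {1,2,3,4,6,11,12,15}  ✓accept
after full input: {1,2,3,4,6,11,12,15}  (accept=1 in)

Answer: ACCEPT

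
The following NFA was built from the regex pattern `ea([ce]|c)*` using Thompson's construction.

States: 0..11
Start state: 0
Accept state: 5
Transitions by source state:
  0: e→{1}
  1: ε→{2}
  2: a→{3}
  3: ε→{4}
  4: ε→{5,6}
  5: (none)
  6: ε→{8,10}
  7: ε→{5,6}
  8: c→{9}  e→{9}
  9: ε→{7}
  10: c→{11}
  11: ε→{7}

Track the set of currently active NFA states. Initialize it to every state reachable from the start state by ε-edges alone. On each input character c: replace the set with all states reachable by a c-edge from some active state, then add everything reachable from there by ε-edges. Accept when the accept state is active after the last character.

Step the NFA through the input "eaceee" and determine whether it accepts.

start: ε-closure({0}) = {0}
'e' @ 1: {1,2}
'a' @ 2: {3,4,5,6,8,10}  [accepting]
'c' @ 3: {5,6,7,8,9,10,11}  [accepting]
'e' @ 4: {5,6,7,8,9,10}  [accepting]
'e' @ 5: {5,6,7,8,9,10}  [accepting]
'e' @ 6: {5,6,7,8,9,10}  [accepting]
end set {5,6,7,8,9,10} — state 5 in

Answer: ACCEPT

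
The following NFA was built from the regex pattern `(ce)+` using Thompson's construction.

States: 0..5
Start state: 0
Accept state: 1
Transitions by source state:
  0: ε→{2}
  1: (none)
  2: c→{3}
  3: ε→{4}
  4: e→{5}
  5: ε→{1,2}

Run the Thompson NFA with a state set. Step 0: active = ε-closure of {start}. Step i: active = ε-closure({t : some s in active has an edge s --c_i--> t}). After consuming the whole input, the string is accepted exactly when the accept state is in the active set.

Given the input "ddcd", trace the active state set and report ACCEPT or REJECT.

Answer: REJECT

Trace:
start: ε-closure({0}) = {0,2}
'd' @ 1: {}  — state set empty
rest 'dcd' ignored (set empty)
after full input: {}  (accept=1 not in)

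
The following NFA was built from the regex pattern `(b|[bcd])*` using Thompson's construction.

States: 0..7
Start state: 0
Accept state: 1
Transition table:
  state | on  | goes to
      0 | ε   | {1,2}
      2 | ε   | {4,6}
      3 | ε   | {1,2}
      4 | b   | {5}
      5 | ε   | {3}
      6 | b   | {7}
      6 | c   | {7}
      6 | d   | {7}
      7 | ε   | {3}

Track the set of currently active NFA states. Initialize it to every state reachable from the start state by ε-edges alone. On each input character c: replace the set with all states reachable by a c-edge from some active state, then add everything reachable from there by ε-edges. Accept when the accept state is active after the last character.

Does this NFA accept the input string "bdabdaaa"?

initial (ε-close {0}): {0,1,2,4,6}
'b' @ 1: {1,2,3,4,5,6,7}  (accept∈set)
'd' @ 2: {1,2,3,4,6,7}  (accept∈set)
'a' @ 3: {}  — no active states
rest 'bdaaa' ignored (set empty)
final: {}; accept 1 not in set

Answer: REJECT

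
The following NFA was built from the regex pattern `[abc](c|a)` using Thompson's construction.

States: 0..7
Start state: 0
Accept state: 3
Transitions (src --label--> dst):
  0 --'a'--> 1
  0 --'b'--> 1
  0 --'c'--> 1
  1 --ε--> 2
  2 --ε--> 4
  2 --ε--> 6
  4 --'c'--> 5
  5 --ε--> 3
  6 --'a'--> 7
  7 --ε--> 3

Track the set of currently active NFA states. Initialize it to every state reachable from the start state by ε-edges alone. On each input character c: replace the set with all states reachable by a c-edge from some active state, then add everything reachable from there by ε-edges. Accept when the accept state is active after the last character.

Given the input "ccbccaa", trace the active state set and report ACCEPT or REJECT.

Answer: REJECT

Steps:
initial (ε-close {0}): {0}
'c' @ 1: {1,2,4,6}
'c' @ 2: {3,5}  ✓accept
'b' @ 3: {}  — no active states
rest 'ccaa' ignored (set empty)
final: {}; accept 3 not in set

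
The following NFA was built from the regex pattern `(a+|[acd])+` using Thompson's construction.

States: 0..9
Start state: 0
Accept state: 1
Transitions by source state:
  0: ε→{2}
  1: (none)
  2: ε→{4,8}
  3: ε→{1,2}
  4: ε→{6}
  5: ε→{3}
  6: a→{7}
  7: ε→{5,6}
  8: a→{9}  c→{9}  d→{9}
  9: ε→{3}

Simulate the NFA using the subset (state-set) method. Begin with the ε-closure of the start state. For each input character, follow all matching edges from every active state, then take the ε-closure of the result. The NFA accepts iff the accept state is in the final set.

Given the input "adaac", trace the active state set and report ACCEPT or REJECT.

start: ε-closure({0}) = {0,2,4,6,8}
'a' @ 1: {1,2,3,4,5,6,7,8,9}  ✓accept
'd' @ 2: {1,2,3,4,6,8,9}  ✓accept
'a' @ 3: {1,2,3,4,5,6,7,8,9}  ✓accept
'a' @ 4: {1,2,3,4,5,6,7,8,9}  ✓accept
'c' @ 5: {1,2,3,4,6,8,9}  ✓accept
end set {1,2,3,4,6,8,9} — state 1 in

Answer: ACCEPT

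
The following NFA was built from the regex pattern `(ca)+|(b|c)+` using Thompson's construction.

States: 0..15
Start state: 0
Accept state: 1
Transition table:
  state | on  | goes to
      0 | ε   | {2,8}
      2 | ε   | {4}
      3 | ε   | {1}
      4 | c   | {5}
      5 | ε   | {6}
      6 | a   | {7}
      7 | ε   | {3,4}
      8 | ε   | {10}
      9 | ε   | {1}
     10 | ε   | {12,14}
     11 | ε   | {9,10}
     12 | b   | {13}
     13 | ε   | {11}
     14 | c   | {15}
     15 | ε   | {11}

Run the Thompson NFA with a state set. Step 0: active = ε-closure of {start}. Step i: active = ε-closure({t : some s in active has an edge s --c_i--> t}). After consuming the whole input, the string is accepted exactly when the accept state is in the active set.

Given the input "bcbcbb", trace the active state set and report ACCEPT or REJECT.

S₀ = ε-closure({0}) = {0,2,4,8,10,12,14}
'b' @ 1: {1,9,10,11,12,13,14}  ✓accept
'c' @ 2: {1,9,10,11,12,14,15}  ✓accept
'b' @ 3: {1,9,10,11,12,13,14}  ✓accept
'c' @ 4: {1,9,10,11,12,14,15}  ✓accept
'b' @ 5: {1,9,10,11,12,13,14}  ✓accept
'b' @ 6: {1,9,10,11,12,13,14}  ✓accept
end set {1,9,10,11,12,13,14} — state 1 in

Answer: ACCEPT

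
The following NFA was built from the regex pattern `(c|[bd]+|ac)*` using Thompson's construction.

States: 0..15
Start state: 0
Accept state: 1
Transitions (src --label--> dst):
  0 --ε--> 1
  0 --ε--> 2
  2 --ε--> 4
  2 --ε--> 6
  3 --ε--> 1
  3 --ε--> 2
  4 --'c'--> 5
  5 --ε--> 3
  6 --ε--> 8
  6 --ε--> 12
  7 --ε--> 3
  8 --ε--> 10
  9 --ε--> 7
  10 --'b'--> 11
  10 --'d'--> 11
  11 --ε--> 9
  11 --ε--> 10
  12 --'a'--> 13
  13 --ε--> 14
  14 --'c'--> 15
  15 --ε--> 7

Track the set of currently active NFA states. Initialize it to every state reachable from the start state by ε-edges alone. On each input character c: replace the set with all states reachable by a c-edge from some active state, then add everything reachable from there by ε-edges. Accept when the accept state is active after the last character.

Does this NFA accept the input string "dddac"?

initial (ε-close {0}): {0,1,2,4,6,8,10,12}
'd' @ 1: {1,2,3,4,6,7,8,9,10,11,12}  ✓accept
'd' @ 2: {1,2,3,4,6,7,8,9,10,11,12}  ✓accept
'd' @ 3: {1,2,3,4,6,7,8,9,10,11,12}  ✓accept
'a' @ 4: {13,14}
'c' @ 5: {1,2,3,4,6,7,8,10,12,15}  ✓accept
end set {1,2,3,4,6,7,8,10,12,15} — state 1 in

Answer: ACCEPT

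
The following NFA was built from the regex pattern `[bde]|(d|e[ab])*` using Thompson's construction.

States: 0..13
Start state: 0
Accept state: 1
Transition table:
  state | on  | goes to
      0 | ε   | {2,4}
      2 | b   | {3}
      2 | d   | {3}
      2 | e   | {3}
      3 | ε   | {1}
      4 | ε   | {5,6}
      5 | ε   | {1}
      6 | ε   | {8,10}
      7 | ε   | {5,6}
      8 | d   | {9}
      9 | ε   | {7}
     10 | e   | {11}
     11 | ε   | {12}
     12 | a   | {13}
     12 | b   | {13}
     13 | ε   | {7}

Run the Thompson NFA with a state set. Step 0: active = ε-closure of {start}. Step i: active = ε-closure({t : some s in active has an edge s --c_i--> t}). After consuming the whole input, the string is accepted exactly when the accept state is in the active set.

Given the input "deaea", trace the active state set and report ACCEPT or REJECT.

start: ε-closure({0}) = {0,1,2,4,5,6,8,10}
'd' @ 1: {1,3,5,6,7,8,9,10}  [accepting]
'e' @ 2: {11,12}
'a' @ 3: {1,5,6,7,8,10,13}  [accepting]
'e' @ 4: {11,12}
'a' @ 5: {1,5,6,7,8,10,13}  [accepting]
end set {1,5,6,7,8,10,13} — state 1 in

Answer: ACCEPT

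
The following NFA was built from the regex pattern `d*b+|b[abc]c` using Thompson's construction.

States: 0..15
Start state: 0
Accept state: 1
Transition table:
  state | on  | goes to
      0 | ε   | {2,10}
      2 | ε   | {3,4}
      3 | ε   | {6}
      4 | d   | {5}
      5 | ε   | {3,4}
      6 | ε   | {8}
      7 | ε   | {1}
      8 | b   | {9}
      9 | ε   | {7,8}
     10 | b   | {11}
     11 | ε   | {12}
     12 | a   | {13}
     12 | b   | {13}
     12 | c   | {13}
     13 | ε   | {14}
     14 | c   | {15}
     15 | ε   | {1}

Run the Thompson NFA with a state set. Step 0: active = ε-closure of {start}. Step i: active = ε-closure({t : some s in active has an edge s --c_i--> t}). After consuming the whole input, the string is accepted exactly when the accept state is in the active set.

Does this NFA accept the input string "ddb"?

start: ε-closure({0}) = {0,2,3,4,6,8,10}
'd' @ 1: {3,4,5,6,8}
'd' @ 2: {3,4,5,6,8}
'b' @ 3: {1,7,8,9}  (accept∈set)
end set {1,7,8,9} — state 1 in

Answer: ACCEPT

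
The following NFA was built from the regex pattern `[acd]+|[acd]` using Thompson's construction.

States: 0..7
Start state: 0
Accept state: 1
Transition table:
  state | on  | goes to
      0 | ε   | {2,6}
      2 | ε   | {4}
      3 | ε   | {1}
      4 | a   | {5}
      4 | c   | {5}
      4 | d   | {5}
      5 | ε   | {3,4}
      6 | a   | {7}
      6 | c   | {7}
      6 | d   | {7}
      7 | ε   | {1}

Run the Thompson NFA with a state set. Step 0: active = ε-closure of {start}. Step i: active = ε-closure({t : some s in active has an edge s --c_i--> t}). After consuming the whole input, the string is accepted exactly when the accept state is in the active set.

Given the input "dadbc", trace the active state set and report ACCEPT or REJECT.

start: ε-closure({0}) = {0,2,4,6}
'd' @ 1: {1,3,4,5,7}  ✓accept
'a' @ 2: {1,3,4,5}  ✓accept
'd' @ 3: {1,3,4,5}  ✓accept
'b' @ 4: {}  — state set empty
rest 'c' ignored (set empty)
end set {} — state 1 not in

Answer: REJECT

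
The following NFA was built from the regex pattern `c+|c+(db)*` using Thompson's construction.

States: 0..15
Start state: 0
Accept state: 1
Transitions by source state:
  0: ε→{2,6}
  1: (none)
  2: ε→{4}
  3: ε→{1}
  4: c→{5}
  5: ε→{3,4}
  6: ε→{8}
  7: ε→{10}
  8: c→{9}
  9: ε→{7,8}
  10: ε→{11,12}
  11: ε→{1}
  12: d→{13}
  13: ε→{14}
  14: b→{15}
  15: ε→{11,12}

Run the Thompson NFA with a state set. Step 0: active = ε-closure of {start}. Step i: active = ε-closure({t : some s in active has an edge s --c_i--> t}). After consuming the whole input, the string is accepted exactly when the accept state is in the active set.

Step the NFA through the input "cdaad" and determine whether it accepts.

Answer: REJECT

Derivation:
initial (ε-close {0}): {0,2,4,6,8}
'c' @ 1: {1,3,4,5,7,8,9,10,11,12}  ✓accept
'd' @ 2: {13,14}
'a' @ 3: {}  — dead — no transitions
rest 'ad' ignored (set empty)
end set {} — state 1 not in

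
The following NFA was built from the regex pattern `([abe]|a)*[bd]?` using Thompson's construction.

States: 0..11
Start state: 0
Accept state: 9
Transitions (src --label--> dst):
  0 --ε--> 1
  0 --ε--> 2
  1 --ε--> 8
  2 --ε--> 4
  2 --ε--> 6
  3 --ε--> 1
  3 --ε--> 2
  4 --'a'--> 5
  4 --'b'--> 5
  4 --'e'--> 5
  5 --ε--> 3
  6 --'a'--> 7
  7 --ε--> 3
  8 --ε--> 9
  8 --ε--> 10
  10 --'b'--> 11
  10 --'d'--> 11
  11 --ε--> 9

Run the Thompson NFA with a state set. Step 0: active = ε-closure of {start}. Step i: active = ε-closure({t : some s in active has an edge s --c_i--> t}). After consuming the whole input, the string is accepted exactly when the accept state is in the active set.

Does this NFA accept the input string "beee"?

S₀ = ε-closure({0}) = {0,1,2,4,6,8,9,10}
'b' @ 1: {1,2,3,4,5,6,8,9,10,11}  [accepting]
'e' @ 2: {1,2,3,4,5,6,8,9,10}  [accepting]
'e' @ 3: {1,2,3,4,5,6,8,9,10}  [accepting]
'e' @ 4: {1,2,3,4,5,6,8,9,10}  [accepting]
final: {1,2,3,4,5,6,8,9,10}; accept 9 in set

Answer: ACCEPT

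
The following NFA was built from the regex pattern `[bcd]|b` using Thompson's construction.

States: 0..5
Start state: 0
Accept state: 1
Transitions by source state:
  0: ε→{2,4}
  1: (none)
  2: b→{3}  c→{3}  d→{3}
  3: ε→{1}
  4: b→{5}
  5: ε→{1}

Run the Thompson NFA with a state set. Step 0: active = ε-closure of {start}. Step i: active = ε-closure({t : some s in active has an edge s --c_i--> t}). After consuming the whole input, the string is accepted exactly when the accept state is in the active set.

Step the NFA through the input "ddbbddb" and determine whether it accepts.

start: ε-closure({0}) = {0,2,4}
'd' @ 1: {1,3}  ✓accept
'd' @ 2: {}  — no active states
rest 'bbddb' ignored (set empty)
final: {}; accept 1 not in set

Answer: REJECT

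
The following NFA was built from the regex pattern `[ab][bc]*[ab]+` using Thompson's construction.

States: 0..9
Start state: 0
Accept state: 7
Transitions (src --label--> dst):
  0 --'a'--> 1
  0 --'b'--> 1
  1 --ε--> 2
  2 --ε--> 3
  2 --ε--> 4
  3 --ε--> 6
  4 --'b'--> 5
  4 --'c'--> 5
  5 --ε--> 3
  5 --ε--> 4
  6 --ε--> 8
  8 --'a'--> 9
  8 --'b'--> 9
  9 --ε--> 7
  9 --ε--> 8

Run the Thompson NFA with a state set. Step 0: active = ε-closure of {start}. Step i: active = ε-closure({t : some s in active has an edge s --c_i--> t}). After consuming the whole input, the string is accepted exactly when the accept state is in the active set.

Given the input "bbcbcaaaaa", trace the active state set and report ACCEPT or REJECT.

initial (ε-close {0}): {0}
'b' @ 1: {1,2,3,4,6,8}
'b' @ 2: {3,4,5,6,7,8,9}  (accept∈set)
'c' @ 3: {3,4,5,6,8}
'b' @ 4: {3,4,5,6,7,8,9}  (accept∈set)
'c' @ 5: {3,4,5,6,8}
'a' @ 6: {7,8,9}  (accept∈set)
'a' @ 7: {7,8,9}  (accept∈set)
'a' @ 8: {7,8,9}  (accept∈set)
'a' @ 9: {7,8,9}  (accept∈set)
'a' @ 10: {7,8,9}  (accept∈set)
final: {7,8,9}; accept 7 in set

Answer: ACCEPT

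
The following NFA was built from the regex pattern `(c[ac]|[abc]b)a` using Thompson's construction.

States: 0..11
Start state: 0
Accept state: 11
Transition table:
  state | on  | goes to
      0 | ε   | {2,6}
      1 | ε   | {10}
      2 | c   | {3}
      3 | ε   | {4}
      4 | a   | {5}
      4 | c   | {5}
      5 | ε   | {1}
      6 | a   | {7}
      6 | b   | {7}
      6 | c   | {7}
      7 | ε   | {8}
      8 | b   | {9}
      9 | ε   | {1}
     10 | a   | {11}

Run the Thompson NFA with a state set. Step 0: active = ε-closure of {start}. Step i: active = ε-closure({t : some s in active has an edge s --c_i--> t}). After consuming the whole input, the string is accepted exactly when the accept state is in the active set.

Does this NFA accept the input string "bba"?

S₀ = ε-closure({0}) = {0,2,6}
'b' @ 1: {7,8}
'b' @ 2: {1,9,10}
'a' @ 3: {11}  (accept∈set)
final: {11}; accept 11 in set

Answer: ACCEPT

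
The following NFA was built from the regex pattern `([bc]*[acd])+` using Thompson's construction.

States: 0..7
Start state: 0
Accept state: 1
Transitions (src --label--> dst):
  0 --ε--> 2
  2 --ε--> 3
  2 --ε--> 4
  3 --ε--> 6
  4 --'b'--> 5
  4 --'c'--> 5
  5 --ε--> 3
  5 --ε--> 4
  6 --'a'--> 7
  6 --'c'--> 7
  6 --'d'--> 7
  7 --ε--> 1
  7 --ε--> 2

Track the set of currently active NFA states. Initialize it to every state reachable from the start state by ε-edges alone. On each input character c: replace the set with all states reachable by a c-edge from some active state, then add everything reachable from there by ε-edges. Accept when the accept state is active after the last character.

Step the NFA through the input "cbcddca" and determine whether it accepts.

Answer: ACCEPT

Derivation:
S₀ = ε-closure({0}) = {0,2,3,4,6}
'c' @ 1: {1,2,3,4,5,6,7}  ✓accept
'b' @ 2: {3,4,5,6}
'c' @ 3: {1,2,3,4,5,6,7}  ✓accept
'd' @ 4: {1,2,3,4,6,7}  ✓accept
'd' @ 5: {1,2,3,4,6,7}  ✓accept
'c' @ 6: {1,2,3,4,5,6,7}  ✓accept
'a' @ 7: {1,2,3,4,6,7}  ✓accept
end set {1,2,3,4,6,7} — state 1 in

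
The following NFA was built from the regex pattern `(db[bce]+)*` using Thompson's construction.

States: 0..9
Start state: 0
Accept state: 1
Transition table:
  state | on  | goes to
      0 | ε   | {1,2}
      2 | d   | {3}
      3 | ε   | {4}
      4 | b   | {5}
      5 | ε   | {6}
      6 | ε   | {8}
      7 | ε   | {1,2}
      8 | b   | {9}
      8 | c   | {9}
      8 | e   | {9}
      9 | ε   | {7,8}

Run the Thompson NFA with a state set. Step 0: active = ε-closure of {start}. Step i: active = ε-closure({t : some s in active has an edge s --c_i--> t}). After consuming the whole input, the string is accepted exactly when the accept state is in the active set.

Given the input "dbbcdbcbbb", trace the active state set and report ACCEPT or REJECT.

S₀ = ε-closure({0}) = {0,1,2}
'd' @ 1: {3,4}
'b' @ 2: {5,6,8}
'b' @ 3: {1,2,7,8,9}  (accept∈set)
'c' @ 4: {1,2,7,8,9}  (accept∈set)
'd' @ 5: {3,4}
'b' @ 6: {5,6,8}
'c' @ 7: {1,2,7,8,9}  (accept∈set)
'b' @ 8: {1,2,7,8,9}  (accept∈set)
'b' @ 9: {1,2,7,8,9}  (accept∈set)
'b' @ 10: {1,2,7,8,9}  (accept∈set)
after full input: {1,2,7,8,9}  (accept=1 in)

Answer: ACCEPT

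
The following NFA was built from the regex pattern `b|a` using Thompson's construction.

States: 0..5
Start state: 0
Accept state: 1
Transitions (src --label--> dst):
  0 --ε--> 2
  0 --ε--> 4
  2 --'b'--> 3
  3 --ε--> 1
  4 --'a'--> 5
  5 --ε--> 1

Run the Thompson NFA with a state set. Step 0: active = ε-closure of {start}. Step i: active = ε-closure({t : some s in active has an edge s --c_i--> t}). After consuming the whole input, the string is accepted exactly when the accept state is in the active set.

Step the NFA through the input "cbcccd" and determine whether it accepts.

Answer: REJECT

Derivation:
S₀ = ε-closure({0}) = {0,2,4}
'c' @ 1: {}  — dead — no transitions
rest 'bcccd' ignored (set empty)
after full input: {}  (accept=1 not in)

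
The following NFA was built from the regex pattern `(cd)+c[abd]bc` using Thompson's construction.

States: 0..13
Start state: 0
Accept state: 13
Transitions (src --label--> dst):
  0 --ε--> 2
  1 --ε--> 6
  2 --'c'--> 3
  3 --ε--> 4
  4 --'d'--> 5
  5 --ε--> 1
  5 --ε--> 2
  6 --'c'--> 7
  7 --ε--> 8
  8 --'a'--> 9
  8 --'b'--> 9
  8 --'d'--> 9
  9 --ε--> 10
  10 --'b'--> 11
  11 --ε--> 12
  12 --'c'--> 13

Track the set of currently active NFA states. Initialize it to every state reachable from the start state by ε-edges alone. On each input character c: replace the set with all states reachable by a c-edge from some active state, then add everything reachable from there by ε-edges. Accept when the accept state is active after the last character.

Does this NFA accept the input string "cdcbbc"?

Answer: ACCEPT

Derivation:
initial (ε-close {0}): {0,2}
'c' @ 1: {3,4}
'd' @ 2: {1,2,5,6}
'c' @ 3: {3,4,7,8}
'b' @ 4: {9,10}
'b' @ 5: {11,12}
'c' @ 6: {13}  (accept∈set)
final: {13}; accept 13 in set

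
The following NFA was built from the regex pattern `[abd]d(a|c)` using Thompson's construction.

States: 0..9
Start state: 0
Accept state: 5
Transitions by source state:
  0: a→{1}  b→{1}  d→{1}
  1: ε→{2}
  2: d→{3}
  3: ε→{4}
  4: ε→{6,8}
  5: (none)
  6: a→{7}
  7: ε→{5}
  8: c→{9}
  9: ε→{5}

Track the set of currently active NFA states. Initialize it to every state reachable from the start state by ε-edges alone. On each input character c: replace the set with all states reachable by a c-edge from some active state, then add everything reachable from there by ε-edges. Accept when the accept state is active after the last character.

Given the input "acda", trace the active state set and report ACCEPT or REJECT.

Answer: REJECT

Derivation:
start: ε-closure({0}) = {0}
'a' @ 1: {1,2}
'c' @ 2: {}  — no active states
rest 'da' ignored (set empty)
end set {} — state 5 not in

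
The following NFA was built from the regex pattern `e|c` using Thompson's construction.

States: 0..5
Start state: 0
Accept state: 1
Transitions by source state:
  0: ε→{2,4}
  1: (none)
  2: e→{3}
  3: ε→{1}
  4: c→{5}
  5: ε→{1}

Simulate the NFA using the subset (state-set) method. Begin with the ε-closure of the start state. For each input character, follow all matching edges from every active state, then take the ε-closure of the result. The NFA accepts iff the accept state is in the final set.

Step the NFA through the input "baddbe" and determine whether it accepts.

S₀ = ε-closure({0}) = {0,2,4}
'b' @ 1: {}  — dead — no transitions
rest 'addbe' ignored (set empty)
end set {} — state 1 not in

Answer: REJECT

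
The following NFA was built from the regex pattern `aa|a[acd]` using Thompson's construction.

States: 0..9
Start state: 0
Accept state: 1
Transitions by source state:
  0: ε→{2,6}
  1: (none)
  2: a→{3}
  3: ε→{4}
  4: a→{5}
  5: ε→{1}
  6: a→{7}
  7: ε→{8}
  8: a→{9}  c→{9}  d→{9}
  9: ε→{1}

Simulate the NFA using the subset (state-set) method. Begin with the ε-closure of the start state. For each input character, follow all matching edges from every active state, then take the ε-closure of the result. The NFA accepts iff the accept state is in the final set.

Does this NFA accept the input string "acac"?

Answer: REJECT

Steps:
S₀ = ε-closure({0}) = {0,2,6}
'a' @ 1: {3,4,7,8}
'c' @ 2: {1,9}  ✓accept
'a' @ 3: {}  — no active states
rest 'c' ignored (set empty)
after full input: {}  (accept=1 not in)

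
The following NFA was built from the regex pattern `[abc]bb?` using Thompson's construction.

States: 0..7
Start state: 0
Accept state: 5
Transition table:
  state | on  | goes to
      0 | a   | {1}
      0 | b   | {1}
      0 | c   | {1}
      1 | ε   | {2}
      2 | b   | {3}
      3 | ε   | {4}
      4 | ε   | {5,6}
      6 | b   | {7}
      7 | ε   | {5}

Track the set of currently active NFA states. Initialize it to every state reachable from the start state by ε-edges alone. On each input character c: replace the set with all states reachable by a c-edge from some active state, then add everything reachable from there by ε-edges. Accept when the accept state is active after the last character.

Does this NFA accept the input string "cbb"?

Answer: ACCEPT

Steps:
S₀ = ε-closure({0}) = {0}
'c' @ 1: {1,2}
'b' @ 2: {3,4,5,6}  (accept∈set)
'b' @ 3: {5,7}  (accept∈set)
final: {5,7}; accept 5 in set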